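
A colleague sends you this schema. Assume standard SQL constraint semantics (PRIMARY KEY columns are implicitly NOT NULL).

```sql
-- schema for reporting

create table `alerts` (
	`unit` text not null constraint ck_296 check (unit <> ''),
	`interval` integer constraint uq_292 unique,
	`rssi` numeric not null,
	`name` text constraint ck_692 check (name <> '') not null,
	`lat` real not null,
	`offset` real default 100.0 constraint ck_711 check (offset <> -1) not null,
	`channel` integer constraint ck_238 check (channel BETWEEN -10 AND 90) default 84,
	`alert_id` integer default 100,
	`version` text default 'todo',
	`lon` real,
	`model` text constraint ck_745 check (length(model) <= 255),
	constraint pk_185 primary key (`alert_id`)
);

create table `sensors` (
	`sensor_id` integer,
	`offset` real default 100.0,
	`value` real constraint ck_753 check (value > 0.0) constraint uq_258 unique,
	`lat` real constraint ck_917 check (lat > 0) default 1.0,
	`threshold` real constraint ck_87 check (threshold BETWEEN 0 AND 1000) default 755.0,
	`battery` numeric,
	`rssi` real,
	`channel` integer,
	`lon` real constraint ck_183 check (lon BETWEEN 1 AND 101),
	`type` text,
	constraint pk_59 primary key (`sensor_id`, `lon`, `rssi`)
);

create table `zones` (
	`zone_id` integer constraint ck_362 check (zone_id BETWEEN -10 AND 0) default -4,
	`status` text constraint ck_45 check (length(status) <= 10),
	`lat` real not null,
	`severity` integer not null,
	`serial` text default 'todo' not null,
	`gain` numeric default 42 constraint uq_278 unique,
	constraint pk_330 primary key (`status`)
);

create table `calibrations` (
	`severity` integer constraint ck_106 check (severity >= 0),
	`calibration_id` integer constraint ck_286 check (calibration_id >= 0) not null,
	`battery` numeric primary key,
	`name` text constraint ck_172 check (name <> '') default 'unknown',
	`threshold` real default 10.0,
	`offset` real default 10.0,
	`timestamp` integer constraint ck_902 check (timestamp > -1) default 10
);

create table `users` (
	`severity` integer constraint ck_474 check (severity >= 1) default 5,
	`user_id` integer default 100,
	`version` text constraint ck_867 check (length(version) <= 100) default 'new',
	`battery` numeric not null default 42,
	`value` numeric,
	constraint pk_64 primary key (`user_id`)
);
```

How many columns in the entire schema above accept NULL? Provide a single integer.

22

alerts: 5 nullable (interval, channel, version, lon, model — PK (alert_id) and explicit NOT NULL columns excluded).
sensors: 7 nullable (offset, value, lat, threshold, battery, channel, type — PK (sensor_id, lon, rssi) and explicit NOT NULL columns excluded).
zones: 2 nullable (zone_id, gain — PK (status) and explicit NOT NULL columns excluded).
calibrations: 5 nullable (severity, name, threshold, offset, timestamp — PK (battery) and explicit NOT NULL columns excluded).
users: 3 nullable (severity, version, value — PK (user_id) and explicit NOT NULL columns excluded).
Total: 5 + 7 + 2 + 5 + 3 = 22.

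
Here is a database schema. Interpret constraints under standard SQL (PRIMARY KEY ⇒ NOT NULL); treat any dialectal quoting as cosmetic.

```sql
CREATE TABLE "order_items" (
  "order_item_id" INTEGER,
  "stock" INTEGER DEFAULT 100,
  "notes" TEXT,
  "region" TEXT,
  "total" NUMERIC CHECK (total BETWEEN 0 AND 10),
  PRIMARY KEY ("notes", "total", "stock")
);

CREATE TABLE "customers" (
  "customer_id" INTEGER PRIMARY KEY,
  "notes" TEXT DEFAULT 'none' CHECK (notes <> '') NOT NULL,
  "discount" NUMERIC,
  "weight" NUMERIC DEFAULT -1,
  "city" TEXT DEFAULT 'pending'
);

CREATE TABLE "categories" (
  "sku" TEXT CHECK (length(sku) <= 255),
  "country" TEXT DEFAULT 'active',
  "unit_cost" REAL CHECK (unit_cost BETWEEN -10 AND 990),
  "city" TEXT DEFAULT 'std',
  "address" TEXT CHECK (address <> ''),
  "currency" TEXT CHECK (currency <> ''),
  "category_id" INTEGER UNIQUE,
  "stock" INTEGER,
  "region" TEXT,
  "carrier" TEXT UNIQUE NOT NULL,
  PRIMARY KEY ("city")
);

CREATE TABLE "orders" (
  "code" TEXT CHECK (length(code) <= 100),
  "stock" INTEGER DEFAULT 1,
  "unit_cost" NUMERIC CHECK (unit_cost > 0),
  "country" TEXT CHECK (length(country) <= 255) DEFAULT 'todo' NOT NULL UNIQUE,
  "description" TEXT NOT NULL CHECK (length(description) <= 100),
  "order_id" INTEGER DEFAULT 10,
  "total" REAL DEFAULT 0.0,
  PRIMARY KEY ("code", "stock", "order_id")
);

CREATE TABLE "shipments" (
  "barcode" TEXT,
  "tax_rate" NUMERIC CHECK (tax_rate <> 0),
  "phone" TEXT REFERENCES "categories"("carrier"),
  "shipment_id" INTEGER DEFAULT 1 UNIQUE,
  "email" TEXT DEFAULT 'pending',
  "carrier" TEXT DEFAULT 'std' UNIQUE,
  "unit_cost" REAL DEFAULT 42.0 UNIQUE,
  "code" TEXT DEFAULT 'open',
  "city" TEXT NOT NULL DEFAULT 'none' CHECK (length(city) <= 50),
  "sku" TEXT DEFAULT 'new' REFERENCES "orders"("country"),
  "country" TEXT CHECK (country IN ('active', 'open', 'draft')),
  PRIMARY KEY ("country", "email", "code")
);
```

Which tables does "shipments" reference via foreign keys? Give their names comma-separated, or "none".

- phone REFERENCES categories(carrier).
- sku REFERENCES orders(country).

categories, orders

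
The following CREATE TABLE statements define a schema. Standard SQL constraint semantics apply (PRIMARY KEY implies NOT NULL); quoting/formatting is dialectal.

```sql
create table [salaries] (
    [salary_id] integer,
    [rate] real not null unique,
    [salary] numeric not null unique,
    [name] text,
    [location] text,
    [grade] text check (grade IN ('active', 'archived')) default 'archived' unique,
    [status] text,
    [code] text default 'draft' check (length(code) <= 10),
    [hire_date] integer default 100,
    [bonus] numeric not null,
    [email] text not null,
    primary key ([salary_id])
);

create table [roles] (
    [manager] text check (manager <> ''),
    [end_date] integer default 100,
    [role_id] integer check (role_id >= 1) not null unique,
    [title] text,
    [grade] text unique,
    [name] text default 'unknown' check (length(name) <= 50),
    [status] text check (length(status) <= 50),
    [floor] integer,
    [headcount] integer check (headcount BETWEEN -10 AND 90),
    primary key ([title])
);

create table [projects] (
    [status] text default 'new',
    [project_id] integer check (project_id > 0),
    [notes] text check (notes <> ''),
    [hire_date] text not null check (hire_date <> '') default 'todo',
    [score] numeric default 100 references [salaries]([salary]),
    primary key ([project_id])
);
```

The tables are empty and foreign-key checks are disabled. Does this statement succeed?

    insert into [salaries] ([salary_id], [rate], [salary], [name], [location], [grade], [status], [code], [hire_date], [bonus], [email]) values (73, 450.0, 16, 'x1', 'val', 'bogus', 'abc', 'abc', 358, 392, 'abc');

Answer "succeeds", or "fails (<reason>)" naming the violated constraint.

The value 'bogus' for grade violates CHECK (grade IN ('active', 'archived')).

fails (CHECK on grade)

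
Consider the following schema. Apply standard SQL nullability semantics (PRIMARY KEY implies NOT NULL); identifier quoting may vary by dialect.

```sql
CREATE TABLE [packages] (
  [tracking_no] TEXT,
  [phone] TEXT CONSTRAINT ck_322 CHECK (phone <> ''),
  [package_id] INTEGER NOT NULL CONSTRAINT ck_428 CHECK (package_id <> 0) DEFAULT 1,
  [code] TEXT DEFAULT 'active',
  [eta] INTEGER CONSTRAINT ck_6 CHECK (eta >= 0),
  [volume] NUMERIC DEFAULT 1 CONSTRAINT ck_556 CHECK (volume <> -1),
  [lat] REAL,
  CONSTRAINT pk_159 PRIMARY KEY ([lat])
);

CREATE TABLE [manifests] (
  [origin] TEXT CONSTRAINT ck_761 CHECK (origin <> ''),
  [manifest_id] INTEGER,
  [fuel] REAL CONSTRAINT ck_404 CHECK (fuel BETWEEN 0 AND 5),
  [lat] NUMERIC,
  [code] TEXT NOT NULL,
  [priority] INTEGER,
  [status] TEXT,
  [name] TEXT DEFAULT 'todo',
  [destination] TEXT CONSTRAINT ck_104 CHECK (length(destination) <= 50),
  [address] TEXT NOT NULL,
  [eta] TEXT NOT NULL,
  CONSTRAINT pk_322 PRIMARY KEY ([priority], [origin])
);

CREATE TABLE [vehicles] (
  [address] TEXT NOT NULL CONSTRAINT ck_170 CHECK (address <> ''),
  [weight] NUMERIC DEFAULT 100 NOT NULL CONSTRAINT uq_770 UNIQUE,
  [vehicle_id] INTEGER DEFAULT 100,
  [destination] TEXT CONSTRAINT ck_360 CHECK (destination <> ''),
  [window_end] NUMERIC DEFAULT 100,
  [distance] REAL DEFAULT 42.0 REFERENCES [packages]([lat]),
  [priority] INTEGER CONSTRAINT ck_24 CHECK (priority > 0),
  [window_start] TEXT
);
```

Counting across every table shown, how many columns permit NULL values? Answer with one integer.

packages: 5 nullable (tracking_no, phone, code, eta, volume — PK (lat) and explicit NOT NULL columns excluded).
manifests: 6 nullable (manifest_id, fuel, lat, status, name, destination — PK (priority, origin) and explicit NOT NULL columns excluded).
vehicles: 6 nullable (vehicle_id, destination, window_end, distance, priority, window_start — PK none and explicit NOT NULL columns excluded).
Total: 5 + 6 + 6 = 17.

17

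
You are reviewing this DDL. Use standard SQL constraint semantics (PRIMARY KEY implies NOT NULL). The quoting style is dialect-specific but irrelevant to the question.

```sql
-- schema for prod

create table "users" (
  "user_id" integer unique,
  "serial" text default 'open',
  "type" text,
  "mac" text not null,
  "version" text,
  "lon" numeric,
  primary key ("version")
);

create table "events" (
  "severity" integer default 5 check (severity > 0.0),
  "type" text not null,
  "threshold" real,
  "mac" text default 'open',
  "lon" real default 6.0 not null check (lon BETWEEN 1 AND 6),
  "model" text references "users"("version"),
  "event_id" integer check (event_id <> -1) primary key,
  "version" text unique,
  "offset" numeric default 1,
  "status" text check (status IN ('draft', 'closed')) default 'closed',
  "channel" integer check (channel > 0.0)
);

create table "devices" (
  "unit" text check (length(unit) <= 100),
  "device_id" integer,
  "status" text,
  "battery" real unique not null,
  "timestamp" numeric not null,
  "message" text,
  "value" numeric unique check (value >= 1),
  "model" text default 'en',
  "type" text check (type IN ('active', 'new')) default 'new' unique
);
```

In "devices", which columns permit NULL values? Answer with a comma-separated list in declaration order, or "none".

- unit: CHECK does not forbid NULL (a CHECK constraint passes when its expression is NULL) → nullable.
- device_id: no NOT NULL constraint applies → nullable.
- status: no NOT NULL constraint applies → nullable.
- battery: declared NOT NULL → not nullable.
- timestamp: declared NOT NULL → not nullable.
- message: no NOT NULL constraint applies → nullable.
- value: CHECK does not forbid NULL (a CHECK constraint passes when its expression is NULL) → nullable.
- model: DEFAULT only fills an omitted column; an explicit NULL is still allowed → nullable.
- type: CHECK does not forbid NULL (a CHECK constraint passes when its expression is NULL) → nullable.

unit, device_id, status, message, value, model, type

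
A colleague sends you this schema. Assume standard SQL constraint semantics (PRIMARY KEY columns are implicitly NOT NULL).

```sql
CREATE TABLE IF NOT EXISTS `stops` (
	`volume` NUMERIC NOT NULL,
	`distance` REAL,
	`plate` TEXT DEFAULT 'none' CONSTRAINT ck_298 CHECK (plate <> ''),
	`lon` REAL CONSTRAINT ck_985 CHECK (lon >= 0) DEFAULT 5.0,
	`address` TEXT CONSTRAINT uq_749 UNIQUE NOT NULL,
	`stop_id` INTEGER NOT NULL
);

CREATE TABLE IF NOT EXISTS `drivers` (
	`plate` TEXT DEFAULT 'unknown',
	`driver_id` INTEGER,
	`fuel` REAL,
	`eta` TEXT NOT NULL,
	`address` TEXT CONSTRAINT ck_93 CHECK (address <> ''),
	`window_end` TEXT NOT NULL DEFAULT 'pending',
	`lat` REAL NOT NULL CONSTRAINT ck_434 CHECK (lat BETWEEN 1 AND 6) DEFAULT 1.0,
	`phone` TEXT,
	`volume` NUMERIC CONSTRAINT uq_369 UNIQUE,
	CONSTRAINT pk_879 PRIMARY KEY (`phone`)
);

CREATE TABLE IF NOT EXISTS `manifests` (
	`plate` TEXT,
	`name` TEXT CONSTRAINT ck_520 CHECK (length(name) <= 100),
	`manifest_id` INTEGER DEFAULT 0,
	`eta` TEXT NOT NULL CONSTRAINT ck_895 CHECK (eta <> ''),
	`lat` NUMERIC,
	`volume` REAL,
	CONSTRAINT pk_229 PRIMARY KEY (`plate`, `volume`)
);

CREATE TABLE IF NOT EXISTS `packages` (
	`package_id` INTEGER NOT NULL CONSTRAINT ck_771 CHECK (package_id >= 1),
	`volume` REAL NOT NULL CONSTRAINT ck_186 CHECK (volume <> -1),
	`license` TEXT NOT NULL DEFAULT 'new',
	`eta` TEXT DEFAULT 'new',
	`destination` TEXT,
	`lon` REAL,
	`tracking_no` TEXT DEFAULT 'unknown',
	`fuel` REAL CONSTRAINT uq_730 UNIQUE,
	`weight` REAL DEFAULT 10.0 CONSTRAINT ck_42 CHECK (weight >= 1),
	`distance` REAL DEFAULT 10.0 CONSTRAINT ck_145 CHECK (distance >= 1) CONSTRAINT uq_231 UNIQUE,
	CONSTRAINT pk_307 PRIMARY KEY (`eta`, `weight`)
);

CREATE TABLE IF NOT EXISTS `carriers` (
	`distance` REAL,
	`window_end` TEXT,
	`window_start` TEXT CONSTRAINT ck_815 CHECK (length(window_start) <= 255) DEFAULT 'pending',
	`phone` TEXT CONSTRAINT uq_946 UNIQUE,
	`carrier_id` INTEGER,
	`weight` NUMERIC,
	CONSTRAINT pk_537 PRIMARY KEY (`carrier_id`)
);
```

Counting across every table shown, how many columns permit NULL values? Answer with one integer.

21

stops: 3 nullable (distance, plate, lon — PK none and explicit NOT NULL columns excluded).
drivers: 5 nullable (plate, driver_id, fuel, address, volume — PK (phone) and explicit NOT NULL columns excluded).
manifests: 3 nullable (name, manifest_id, lat — PK (plate, volume) and explicit NOT NULL columns excluded).
packages: 5 nullable (destination, lon, tracking_no, fuel, distance — PK (eta, weight) and explicit NOT NULL columns excluded).
carriers: 5 nullable (distance, window_end, window_start, phone, weight — PK (carrier_id) and explicit NOT NULL columns excluded).
Total: 3 + 5 + 3 + 5 + 5 = 21.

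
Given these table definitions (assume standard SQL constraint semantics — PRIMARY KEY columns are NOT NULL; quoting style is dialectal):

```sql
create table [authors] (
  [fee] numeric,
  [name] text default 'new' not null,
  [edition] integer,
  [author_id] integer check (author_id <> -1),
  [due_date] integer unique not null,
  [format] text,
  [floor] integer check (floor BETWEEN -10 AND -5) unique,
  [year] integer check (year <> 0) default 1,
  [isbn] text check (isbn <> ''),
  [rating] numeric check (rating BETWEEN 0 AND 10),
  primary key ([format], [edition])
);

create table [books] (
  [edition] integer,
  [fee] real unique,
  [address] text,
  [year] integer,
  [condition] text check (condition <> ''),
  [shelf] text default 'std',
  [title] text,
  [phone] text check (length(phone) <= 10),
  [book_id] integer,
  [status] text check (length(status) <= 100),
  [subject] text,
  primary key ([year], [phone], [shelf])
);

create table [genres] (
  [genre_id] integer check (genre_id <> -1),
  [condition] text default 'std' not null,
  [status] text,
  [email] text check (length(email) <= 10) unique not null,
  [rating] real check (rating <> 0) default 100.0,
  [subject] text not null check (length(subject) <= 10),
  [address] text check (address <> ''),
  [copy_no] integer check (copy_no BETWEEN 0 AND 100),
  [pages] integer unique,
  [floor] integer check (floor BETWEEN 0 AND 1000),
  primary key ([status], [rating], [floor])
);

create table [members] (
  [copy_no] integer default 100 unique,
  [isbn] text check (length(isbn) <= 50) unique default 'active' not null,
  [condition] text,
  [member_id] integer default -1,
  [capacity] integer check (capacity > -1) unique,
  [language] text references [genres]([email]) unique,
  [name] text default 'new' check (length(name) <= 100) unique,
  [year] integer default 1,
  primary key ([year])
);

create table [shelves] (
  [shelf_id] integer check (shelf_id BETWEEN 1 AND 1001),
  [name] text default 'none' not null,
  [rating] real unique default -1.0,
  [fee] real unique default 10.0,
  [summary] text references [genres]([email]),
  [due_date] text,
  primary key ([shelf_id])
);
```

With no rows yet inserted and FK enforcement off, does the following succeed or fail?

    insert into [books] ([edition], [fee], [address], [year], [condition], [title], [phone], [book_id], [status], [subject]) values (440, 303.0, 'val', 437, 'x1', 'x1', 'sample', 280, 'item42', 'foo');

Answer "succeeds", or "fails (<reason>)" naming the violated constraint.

succeeds

NOT NULL columns: phone is supplied; shelf defaults to 'std'; year is supplied.
CHECK constraints: 'x1' satisfies (condition <> ''); 'sample' satisfies (length(phone) <= 10); 'item42' satisfies (length(status) <= 100).
No constraint is violated.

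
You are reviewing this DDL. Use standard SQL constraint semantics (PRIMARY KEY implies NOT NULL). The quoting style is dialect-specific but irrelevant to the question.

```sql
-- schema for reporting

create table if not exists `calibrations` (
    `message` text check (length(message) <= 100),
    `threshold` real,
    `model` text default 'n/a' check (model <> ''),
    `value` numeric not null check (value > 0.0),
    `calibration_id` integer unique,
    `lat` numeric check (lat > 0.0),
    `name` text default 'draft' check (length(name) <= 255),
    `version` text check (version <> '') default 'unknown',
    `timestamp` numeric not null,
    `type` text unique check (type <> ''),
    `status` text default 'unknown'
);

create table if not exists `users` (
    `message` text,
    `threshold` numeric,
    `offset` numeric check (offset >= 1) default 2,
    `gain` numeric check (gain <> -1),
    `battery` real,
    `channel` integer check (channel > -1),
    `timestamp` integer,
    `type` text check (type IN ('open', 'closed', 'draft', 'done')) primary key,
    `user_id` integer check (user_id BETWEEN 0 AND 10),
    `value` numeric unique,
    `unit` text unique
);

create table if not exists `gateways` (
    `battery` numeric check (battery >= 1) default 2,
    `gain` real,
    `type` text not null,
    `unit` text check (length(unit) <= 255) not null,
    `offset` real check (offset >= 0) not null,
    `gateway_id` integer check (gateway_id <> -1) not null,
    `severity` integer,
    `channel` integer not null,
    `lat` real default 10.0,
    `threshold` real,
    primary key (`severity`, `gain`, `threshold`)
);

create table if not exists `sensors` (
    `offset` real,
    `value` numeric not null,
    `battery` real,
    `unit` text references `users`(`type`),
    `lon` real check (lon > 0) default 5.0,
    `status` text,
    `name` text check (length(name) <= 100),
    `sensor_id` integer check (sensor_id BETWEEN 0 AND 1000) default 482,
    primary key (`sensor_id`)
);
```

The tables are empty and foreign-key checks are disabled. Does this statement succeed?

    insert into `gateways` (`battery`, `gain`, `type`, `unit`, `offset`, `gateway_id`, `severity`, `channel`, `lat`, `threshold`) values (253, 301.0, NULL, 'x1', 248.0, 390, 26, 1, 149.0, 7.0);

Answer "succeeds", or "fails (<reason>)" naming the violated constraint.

fails (NOT NULL on type)

type is explicitly set to NULL, but type is declared NOT NULL.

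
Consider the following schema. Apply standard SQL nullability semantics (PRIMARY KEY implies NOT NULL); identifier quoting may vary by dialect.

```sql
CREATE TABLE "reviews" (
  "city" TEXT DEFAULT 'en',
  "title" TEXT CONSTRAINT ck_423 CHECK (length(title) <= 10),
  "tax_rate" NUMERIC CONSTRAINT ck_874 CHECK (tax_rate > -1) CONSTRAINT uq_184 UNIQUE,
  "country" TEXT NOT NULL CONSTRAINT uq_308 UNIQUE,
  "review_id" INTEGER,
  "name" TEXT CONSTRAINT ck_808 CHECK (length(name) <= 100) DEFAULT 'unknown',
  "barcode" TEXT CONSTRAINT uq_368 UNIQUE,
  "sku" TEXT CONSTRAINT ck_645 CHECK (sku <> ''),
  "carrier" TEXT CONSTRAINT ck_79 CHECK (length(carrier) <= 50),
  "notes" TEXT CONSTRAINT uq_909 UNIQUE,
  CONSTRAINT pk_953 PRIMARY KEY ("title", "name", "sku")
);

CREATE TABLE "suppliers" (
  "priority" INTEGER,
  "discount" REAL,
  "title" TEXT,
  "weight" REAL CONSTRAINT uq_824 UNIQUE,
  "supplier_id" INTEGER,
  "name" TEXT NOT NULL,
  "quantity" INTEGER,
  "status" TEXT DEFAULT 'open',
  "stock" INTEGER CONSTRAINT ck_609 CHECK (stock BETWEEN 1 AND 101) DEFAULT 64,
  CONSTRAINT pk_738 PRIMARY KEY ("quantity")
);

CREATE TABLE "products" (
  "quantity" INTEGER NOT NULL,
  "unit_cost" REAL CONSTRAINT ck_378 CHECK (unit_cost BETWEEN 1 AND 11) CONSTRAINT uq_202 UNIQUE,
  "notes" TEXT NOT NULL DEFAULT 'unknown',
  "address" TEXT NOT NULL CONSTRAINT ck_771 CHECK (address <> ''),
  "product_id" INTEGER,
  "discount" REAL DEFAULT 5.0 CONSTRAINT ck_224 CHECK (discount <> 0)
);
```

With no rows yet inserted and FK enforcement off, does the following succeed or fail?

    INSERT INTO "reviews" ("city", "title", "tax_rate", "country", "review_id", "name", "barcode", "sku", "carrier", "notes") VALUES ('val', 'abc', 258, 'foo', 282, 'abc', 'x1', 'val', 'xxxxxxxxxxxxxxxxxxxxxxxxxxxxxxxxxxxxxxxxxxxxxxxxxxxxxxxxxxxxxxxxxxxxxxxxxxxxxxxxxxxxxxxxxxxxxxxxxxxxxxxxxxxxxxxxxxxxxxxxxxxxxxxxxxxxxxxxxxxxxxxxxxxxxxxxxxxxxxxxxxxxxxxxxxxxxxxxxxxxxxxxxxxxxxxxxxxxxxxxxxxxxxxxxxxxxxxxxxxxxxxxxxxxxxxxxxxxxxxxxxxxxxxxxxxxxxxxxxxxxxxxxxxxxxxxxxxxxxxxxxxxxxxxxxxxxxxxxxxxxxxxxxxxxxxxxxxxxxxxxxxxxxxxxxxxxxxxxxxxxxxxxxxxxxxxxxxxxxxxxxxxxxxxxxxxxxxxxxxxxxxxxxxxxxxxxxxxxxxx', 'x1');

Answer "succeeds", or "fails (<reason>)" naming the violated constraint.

The value 'xxxxxxxxxxxxxxxxxxxxxxxxxxxxxxxxxxxxxxxxxxxxxxxxxxxxxxxxxxxxxxxxxxxxxxxxxxxxxxxxxxxxxxxxxxxxxxxxxxxxxxxxxxxxxxxxxxxxxxxxxxxxxxxxxxxxxxxxxxxxxxxxxxxxxxxxxxxxxxxxxxxxxxxxxxxxxxxxxxxxxxxxxxxxxxxxxxxxxxxxxxxxxxxxxxxxxxxxxxxxxxxxxxxxxxxxxxxxxxxxxxxxxxxxxxxxxxxxxxxxxxxxxxxxxxxxxxxxxxxxxxxxxxxxxxxxxxxxxxxxxxxxxxxxxxxxxxxxxxxxxxxxxxxxxxxxxxxxxxxxxxxxxxxxxxxxxxxxxxxxxxxxxxxxxxxxxxxxxxxxxxxxxxxxxxxxxxxxxxxx' for carrier violates CHECK (length(carrier) <= 50).

fails (CHECK on carrier)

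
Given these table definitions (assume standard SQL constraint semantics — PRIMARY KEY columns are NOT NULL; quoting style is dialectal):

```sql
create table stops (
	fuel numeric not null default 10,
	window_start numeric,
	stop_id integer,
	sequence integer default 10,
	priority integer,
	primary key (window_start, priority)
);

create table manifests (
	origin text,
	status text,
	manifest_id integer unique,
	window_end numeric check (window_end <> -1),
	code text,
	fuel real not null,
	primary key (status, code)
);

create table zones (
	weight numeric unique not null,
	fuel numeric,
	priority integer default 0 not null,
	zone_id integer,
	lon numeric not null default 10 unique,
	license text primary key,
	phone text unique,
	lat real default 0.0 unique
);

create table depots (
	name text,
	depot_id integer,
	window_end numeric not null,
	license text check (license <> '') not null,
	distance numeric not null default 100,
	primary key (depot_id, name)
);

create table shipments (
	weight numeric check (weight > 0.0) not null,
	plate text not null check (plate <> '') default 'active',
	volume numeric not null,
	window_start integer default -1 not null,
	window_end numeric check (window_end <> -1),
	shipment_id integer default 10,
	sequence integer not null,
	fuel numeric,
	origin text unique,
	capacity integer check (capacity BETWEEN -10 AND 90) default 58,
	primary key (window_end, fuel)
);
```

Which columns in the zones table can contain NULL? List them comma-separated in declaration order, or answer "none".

fuel, zone_id, phone, lat

- weight: declared NOT NULL → not nullable.
- fuel: no NOT NULL constraint applies → nullable.
- priority: declared NOT NULL → not nullable.
- zone_id: no NOT NULL constraint applies → nullable.
- lon: declared NOT NULL → not nullable.
- license: part of the PRIMARY KEY, which implies NOT NULL → not nullable.
- phone: UNIQUE does not imply NOT NULL → nullable.
- lat: UNIQUE does not imply NOT NULL → nullable.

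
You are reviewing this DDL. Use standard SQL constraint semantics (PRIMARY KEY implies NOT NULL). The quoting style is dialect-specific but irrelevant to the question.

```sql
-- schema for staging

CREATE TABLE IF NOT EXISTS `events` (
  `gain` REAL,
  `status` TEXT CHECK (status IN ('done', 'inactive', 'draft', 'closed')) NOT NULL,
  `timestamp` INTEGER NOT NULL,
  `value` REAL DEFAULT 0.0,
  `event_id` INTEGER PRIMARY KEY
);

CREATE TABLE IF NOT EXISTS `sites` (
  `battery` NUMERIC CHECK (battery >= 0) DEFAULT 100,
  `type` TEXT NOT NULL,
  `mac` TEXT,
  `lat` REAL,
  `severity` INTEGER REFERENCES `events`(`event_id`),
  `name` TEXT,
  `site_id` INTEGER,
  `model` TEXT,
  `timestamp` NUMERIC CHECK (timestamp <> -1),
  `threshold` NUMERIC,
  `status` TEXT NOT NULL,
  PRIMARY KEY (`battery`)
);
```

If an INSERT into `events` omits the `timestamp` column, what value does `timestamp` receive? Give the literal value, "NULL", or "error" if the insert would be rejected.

error

timestamp has no DEFAULT clause.
Omitting it would insert NULL, but it is declared NOT NULL, so the INSERT fails.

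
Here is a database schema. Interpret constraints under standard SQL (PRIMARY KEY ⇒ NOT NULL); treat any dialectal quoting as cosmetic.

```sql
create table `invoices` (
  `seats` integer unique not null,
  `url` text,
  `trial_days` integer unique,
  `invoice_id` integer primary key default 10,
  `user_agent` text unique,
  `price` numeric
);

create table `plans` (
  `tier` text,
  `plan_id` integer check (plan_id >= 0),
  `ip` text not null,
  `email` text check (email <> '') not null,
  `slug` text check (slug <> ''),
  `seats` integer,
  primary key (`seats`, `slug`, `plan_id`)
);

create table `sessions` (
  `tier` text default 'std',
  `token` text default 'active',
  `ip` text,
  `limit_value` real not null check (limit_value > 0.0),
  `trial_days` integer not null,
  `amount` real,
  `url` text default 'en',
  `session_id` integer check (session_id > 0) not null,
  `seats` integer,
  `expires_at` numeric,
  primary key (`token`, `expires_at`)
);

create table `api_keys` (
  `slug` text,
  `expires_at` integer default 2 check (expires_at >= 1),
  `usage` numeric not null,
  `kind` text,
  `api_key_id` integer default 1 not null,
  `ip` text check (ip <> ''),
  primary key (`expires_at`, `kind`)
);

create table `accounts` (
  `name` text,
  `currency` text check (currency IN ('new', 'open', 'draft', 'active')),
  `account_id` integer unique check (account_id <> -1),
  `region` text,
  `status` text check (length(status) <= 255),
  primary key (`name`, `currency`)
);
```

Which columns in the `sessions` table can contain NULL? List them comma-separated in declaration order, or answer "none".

- tier: DEFAULT only fills an omitted column; an explicit NULL is still allowed → nullable.
- token: part of the PRIMARY KEY, which implies NOT NULL → not nullable.
- ip: no NOT NULL constraint applies → nullable.
- limit_value: declared NOT NULL → not nullable.
- trial_days: declared NOT NULL → not nullable.
- amount: no NOT NULL constraint applies → nullable.
- url: DEFAULT only fills an omitted column; an explicit NULL is still allowed → nullable.
- session_id: declared NOT NULL → not nullable.
- seats: no NOT NULL constraint applies → nullable.
- expires_at: part of the PRIMARY KEY, which implies NOT NULL → not nullable.

tier, ip, amount, url, seats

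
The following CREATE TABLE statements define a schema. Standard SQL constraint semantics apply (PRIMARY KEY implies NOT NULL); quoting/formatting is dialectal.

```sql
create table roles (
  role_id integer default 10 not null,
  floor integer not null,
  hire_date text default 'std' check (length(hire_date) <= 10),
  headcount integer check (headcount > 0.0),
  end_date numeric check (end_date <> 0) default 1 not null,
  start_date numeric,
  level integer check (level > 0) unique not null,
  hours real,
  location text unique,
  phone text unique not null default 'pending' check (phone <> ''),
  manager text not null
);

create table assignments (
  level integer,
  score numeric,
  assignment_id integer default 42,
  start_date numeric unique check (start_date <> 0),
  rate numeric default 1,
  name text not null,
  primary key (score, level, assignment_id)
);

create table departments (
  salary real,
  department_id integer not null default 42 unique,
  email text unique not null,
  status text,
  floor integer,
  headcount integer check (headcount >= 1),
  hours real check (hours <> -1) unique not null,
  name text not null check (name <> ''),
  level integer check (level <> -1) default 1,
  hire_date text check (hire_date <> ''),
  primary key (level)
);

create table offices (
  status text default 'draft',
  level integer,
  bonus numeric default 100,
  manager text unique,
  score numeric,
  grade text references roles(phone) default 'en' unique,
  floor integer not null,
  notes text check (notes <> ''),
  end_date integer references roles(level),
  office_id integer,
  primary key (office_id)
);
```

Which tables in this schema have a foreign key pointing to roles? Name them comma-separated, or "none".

offices

- offices.grade references roles(phone).
- offices.end_date references roles(level).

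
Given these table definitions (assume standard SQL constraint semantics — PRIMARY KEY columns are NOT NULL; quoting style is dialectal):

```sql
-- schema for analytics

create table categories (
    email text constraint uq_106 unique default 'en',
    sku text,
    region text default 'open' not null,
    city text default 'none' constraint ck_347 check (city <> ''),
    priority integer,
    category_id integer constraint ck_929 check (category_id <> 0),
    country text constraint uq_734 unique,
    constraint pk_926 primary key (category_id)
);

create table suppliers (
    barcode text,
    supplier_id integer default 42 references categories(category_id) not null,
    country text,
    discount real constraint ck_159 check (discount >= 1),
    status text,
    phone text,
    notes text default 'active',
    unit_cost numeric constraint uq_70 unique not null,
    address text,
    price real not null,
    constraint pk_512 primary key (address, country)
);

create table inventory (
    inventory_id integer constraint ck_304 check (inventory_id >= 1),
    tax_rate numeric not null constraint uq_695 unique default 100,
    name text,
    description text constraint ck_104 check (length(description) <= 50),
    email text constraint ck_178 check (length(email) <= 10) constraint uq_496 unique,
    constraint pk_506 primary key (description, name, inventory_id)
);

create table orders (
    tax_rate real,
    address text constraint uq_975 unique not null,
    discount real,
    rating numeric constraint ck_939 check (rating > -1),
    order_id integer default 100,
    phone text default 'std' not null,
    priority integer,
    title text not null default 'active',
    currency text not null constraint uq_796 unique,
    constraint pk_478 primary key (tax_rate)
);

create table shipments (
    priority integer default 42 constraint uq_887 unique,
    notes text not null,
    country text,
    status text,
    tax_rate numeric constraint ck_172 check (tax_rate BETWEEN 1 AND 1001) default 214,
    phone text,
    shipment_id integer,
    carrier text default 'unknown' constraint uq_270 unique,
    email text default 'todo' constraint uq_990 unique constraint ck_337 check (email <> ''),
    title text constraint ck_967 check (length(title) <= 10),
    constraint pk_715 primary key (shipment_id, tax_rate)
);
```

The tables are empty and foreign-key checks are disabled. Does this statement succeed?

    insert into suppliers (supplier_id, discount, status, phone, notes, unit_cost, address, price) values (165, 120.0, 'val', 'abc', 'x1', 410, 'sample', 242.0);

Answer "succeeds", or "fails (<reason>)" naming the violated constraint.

fails (NOT NULL on country)

country is omitted from the column list and has no DEFAULT, so it would receive NULL.
But country is part of the PRIMARY KEY (implied NOT NULL).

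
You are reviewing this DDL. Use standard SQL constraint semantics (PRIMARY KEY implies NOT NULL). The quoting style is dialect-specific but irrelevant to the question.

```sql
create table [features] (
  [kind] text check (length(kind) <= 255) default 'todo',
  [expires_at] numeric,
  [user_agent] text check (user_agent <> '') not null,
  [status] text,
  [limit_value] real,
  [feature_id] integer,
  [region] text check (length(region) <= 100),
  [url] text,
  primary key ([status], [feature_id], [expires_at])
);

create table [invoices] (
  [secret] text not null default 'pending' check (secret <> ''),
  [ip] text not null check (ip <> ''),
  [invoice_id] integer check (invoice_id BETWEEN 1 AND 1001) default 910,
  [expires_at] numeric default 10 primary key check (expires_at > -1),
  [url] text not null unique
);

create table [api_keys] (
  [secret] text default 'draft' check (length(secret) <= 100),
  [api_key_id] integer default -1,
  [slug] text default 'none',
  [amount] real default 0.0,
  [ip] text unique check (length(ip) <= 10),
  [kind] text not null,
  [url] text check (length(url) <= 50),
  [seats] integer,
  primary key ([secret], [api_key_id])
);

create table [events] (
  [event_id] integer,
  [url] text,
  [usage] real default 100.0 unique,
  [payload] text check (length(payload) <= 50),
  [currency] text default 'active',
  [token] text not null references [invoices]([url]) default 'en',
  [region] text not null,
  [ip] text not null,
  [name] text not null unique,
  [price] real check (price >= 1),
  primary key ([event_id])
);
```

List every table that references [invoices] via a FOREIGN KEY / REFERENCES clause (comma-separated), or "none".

events

- events.token references invoices(url).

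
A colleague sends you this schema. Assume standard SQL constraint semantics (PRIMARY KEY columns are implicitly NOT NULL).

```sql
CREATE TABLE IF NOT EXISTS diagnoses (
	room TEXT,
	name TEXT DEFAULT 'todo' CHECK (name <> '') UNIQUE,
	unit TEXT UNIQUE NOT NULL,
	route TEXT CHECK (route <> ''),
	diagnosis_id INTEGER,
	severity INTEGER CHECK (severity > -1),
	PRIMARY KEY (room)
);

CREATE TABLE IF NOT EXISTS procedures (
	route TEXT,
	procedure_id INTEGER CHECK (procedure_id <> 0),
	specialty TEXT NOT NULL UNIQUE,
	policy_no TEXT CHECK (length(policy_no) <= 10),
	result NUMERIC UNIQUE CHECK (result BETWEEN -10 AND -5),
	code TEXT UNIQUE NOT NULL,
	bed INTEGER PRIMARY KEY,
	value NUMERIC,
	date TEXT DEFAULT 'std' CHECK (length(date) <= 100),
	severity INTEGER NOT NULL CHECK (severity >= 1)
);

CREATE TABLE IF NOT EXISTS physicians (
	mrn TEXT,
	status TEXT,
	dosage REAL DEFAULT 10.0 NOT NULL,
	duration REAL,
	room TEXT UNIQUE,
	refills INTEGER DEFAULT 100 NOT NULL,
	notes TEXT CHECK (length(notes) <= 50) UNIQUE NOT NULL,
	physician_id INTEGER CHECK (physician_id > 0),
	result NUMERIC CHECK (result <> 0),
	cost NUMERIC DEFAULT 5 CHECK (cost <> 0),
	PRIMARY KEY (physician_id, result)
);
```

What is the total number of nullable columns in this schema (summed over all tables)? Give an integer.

15

diagnoses: 4 nullable (name, route, diagnosis_id, severity — PK (room) and explicit NOT NULL columns excluded).
procedures: 6 nullable (route, procedure_id, policy_no, result, value, date — PK (bed) and explicit NOT NULL columns excluded).
physicians: 5 nullable (mrn, status, duration, room, cost — PK (physician_id, result) and explicit NOT NULL columns excluded).
Total: 4 + 6 + 5 = 15.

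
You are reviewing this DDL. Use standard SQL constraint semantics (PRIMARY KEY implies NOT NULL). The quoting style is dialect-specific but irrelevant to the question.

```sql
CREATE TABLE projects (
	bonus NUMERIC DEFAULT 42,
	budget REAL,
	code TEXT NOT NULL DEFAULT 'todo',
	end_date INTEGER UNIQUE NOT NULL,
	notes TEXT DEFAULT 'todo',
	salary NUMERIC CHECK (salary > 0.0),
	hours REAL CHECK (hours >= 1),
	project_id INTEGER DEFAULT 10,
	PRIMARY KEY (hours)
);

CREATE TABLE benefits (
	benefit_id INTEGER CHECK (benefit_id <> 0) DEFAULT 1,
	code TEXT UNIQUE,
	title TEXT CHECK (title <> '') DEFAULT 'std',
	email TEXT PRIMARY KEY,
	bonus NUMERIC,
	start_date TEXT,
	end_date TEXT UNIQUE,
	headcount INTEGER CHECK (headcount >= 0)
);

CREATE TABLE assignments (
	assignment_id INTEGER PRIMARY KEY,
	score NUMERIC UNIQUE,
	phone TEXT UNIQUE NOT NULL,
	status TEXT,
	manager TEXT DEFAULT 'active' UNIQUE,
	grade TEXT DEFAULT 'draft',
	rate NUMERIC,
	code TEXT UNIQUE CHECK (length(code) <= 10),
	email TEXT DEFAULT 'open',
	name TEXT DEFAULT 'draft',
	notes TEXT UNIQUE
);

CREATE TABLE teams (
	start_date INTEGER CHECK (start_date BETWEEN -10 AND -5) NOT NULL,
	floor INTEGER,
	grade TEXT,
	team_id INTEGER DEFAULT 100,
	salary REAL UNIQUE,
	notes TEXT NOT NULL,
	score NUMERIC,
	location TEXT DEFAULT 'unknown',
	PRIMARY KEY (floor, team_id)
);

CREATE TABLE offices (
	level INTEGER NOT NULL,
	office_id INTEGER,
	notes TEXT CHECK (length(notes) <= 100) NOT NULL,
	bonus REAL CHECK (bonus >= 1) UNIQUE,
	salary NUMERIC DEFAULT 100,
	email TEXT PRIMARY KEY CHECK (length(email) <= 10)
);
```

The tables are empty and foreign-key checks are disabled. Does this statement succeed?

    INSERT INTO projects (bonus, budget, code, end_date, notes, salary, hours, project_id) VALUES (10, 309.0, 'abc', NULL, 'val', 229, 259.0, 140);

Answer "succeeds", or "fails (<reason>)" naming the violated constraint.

fails (NOT NULL on end_date)

end_date is explicitly set to NULL, but end_date is declared NOT NULL.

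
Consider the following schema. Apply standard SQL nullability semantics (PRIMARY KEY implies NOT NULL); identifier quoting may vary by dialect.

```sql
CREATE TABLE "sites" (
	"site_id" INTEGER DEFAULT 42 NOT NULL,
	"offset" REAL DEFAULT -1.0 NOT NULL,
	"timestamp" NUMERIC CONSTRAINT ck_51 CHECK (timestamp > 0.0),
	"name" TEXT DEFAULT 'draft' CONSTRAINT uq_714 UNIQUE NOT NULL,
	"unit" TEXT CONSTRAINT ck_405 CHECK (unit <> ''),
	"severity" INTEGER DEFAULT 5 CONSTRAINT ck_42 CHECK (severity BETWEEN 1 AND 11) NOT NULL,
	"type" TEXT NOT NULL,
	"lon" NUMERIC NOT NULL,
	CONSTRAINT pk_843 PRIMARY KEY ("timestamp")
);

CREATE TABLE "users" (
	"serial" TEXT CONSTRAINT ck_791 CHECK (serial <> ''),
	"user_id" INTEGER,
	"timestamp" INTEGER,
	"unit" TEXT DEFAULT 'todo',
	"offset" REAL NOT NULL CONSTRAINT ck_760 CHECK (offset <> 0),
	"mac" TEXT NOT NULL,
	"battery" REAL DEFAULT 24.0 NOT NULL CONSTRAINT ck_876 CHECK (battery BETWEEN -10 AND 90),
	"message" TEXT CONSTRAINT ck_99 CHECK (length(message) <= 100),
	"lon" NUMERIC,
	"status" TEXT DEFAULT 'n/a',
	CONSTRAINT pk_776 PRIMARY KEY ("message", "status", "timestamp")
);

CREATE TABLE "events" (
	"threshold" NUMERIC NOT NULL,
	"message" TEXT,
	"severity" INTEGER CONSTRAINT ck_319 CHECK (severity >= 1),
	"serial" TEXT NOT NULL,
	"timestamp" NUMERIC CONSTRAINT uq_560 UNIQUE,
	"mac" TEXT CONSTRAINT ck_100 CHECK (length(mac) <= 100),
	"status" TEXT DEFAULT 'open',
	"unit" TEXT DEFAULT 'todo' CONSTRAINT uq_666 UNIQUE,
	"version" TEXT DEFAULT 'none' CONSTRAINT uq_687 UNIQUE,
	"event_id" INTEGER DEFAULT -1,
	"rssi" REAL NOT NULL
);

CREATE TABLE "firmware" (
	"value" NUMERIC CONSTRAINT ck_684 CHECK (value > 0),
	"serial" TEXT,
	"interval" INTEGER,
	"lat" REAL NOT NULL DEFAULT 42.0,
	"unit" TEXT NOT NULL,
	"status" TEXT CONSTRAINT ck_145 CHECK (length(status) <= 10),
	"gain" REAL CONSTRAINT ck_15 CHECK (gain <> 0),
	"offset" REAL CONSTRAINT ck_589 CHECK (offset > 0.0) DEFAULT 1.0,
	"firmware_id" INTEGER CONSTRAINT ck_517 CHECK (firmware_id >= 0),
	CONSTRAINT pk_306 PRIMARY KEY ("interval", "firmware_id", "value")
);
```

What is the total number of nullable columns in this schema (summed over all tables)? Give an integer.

sites: 1 nullable (unit — PK (timestamp) and explicit NOT NULL columns excluded).
users: 4 nullable (serial, user_id, unit, lon — PK (message, status, timestamp) and explicit NOT NULL columns excluded).
events: 8 nullable (message, severity, timestamp, mac, status, unit, version, event_id — PK none and explicit NOT NULL columns excluded).
firmware: 4 nullable (serial, status, gain, offset — PK (interval, firmware_id, value) and explicit NOT NULL columns excluded).
Total: 1 + 4 + 8 + 4 = 17.

17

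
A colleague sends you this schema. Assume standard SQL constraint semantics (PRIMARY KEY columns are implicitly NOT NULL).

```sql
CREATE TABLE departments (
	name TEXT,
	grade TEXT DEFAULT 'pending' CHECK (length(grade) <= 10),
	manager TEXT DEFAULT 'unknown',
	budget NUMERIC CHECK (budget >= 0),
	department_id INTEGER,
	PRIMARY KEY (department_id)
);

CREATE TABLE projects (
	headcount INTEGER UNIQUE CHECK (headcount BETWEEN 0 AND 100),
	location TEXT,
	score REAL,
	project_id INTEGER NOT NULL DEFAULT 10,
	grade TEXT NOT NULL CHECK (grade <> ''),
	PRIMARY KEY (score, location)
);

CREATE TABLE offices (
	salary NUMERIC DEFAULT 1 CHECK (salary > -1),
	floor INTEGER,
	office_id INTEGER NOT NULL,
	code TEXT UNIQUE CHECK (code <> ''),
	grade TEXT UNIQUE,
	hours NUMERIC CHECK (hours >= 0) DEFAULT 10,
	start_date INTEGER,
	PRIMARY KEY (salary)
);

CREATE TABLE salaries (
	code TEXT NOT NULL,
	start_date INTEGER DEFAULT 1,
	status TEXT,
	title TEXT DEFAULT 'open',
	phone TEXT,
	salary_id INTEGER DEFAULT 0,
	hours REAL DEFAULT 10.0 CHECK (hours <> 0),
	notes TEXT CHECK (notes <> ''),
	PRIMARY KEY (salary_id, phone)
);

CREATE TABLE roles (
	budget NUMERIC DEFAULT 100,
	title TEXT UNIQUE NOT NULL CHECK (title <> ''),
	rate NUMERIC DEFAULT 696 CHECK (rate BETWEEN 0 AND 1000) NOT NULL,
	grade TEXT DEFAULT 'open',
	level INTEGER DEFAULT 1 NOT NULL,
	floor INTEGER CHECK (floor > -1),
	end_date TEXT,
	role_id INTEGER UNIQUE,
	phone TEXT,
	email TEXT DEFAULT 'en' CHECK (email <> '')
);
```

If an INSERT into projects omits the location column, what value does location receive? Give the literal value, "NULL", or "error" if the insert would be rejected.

error

location has no DEFAULT clause.
Omitting it would insert NULL, but it is part of the PRIMARY KEY, so the INSERT fails.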